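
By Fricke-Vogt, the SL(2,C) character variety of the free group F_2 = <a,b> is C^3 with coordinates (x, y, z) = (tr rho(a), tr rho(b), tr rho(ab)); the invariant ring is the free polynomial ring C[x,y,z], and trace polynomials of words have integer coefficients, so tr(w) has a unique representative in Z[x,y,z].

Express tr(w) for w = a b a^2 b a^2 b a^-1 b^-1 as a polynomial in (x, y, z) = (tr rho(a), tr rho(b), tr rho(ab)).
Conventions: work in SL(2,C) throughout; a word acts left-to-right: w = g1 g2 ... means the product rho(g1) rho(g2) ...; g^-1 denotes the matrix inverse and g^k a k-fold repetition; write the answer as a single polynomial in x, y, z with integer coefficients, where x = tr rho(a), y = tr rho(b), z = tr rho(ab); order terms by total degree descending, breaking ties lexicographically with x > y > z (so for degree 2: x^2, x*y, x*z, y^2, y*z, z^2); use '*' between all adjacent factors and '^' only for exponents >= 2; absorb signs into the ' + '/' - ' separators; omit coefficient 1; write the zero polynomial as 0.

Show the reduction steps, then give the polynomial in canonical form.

trace(b a b a) = trace(b a) trace(b a) - trace(1) = z^2 - 2
trace(b a b) = trace(b) trace(a b) - trace(a) = y*z - x
trace(a^2 b a b) = trace(a) trace(b a b a) - trace(b a b) = x*z^2 - y*z - x
trace(b a^2) = trace(a) trace(b a) - trace(b) = x*z - y
trace(a^2 b a) = trace(a) trace(b a^2) - trace(b a) = x^2*z - x*y - z
trace(b^2 a^2 b a) = trace(b) trace(a^2 b a b) - trace(a^2 b a) = x*y*z^2 - x^2*z - y^2*z + z
trace(b^3 a) = trace(b) trace(b a b) - trace(b a) = y^2*z - x*y - z
trace(b^2) = trace(b) trace(b) - trace(1) = y^2 - 2
trace(b^3) = trace(b) trace(b^2) - trace(b) = y^3 - 3*y
trace(b^2 a^2 b) = trace(a) trace(b^3 a) - trace(b^3) = x*y^2*z - x^2*y - y^3 - x*z + 3*y
trace(b a^2 b a^2 b) = trace(a) trace(b^2 a^2 b a) - trace(b^2 a^2 b) = x^2*y*z^2 - x^3*z - 2*x*y^2*z + x^2*y + y^3 + 2*x*z - 3*y
trace(a b a b a b) = trace(b a b a) trace(b a) - trace(a b) = z^3 - 3*z
trace(b a b^2 a b a) = trace(b) trace(a b a b a b) - trace(a b a b a) = y*z^3 - x*z^2 - 2*y*z + x
trace(a b^2 a b) = trace(b) trace(a b a b) - trace(a b a) = y*z^2 - x*z - y
trace(a b^2 a) = trace(a) trace(b^2 a) - trace(b^2) = x*y*z - x^2 - y^2 + 2
trace(b a b^2 a b) = trace(b) trace(a b^2 a b) - trace(a b^2 a) = y^2*z^2 - 2*x*y*z + x^2 - 2
trace(b^2 a b a^2 b a) = trace(a) trace(b a b^2 a b a) - trace(b a b^2 a b) = x*y*z^3 - x^2*z^2 - y^2*z^2 + 2
trace(a b a^2 b^2) = trace(b) trace(a b a^2 b) - trace(a b a^2) = x*y*z^2 - x^2*z - y^2*z + z
trace(b^2 a b a^2 b) = trace(b) trace(a b a^2 b^2) - trace(a b a^2 b) = x*y^2*z^2 - x^2*y*z - y^3*z - x*z^2 + 2*y*z + x
trace(b a b a^2 b a^2 b) = trace(a) trace(b^2 a b a^2 b a) - trace(b^2 a b a^2 b) = x^2*y*z^3 - x^3*z^2 - 2*x*y^2*z^2 + x^2*y*z + y^3*z + x*z^2 - 2*y*z + x
trace(b a b a b a b a) = trace(b a b a) trace(b a b a) - trace(1) = z^4 - 4*z^2 + 2
trace(b a^2 b a b a b a) = trace(a) trace(b a b a b a b a) - trace(b a b a b a b) = x*z^4 - y*z^3 - 3*x*z^2 + 2*y*z + x
trace(a^2 b a b a b) = trace(a) trace(b a b a b a) - trace(b a b a b) = x*z^3 - y*z^2 - 2*x*z + y
trace(a^2 b a b a) = trace(a) trace(b a b a^2) - trace(b a b a) = x^2*z^2 - x*y*z - x^2 - z^2 + 2
trace(b a^2 b a b a b) = trace(b) trace(a^2 b a b a b) - trace(a^2 b a b a) = x*y*z^3 - x^2*z^2 - y^2*z^2 - x*y*z + x^2 + y^2 + z^2 - 2
trace(b a b a^2 b a^2 b a) = trace(a) trace(b a^2 b a b a b a) - trace(b a^2 b a b a b) = x^2*z^4 - 2*x*y*z^3 - 2*x^2*z^2 + y^2*z^2 + 3*x*y*z - y^2 - z^2 + 2
trace(a b a^2 b a^2 b a^-1 b) = trace(b a b a^2 b a^2 b) trace(a) - trace(b a b a^2 b a^2 b a) = x^3*y*z^3 - x^4*z^2 - 2*x^2*y^2*z^2 - x^2*z^4 + x^3*y*z + x*y^3*z + 2*x*y*z^3 + 3*x^2*z^2 - y^2*z^2 - 5*x*y*z + x^2 + y^2 + z^2 - 2
trace(a b a^2 b a^2 b a^-1 b^-1) = trace(a b a^2 b a^2 b a^-1) trace(b) - trace(a b a^2 b a^2 b a^-1 b) = -x^3*y*z^3 + x^4*z^2 + 3*x^2*y^2*z^2 + x^2*z^4 - 2*x^3*y*z - 3*x*y^3*z - 2*x*y*z^3 + x^2*y^2 - 3*x^2*z^2 + y^4 + y^2*z^2 + 7*x*y*z - x^2 - 4*y^2 - z^2 + 2

-x^3*y*z^3 + x^4*z^2 + 3*x^2*y^2*z^2 + x^2*z^4 - 2*x^3*y*z - 3*x*y^3*z - 2*x*y*z^3 + x^2*y^2 - 3*x^2*z^2 + y^4 + y^2*z^2 + 7*x*y*z - x^2 - 4*y^2 - z^2 + 2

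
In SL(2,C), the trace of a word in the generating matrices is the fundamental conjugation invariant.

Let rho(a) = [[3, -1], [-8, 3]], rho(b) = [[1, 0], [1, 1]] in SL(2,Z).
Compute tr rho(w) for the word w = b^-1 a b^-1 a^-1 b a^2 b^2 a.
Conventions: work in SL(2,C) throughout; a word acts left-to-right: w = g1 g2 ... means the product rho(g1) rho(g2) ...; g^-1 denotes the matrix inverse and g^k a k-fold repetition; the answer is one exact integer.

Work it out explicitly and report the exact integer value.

310

rho(b^-1) = [[1, 0], [-1, 1]]
... * rho(a) = [[3, -1], [-8, 3]]  ->  [[3, -1], [-11, 4]]
... * rho(b^-1) = [[1, 0], [-1, 1]]  ->  [[4, -1], [-15, 4]]
... * rho(a^-1) = [[3, 1], [8, 3]]  ->  [[4, 1], [-13, -3]]
... * rho(b) = [[1, 0], [1, 1]]  ->  [[5, 1], [-16, -3]]
... * rho(a) = [[3, -1], [-8, 3]]  ->  [[7, -2], [-24, 7]]
... * rho(a) = [[3, -1], [-8, 3]]  ->  [[37, -13], [-128, 45]]
... * rho(b) = [[1, 0], [1, 1]]  ->  [[24, -13], [-83, 45]]
... * rho(b) = [[1, 0], [1, 1]]  ->  [[11, -13], [-38, 45]]
... * rho(a) = [[3, -1], [-8, 3]]  ->  [[137, -50], [-474, 173]]
tr = 137 + 173 = 310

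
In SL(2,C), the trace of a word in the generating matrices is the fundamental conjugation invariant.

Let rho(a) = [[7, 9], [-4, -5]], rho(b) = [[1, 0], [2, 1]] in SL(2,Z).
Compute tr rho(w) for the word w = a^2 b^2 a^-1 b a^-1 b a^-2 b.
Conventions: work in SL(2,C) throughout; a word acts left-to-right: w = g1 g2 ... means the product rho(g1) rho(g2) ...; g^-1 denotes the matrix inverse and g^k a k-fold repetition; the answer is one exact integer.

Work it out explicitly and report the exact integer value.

rho(a) = [[7, 9], [-4, -5]]
... * rho(a) = [[7, 9], [-4, -5]]  ->  [[13, 18], [-8, -11]]
... * rho(b) = [[1, 0], [2, 1]]  ->  [[49, 18], [-30, -11]]
... * rho(b) = [[1, 0], [2, 1]]  ->  [[85, 18], [-52, -11]]
... * rho(a^-1) = [[-5, -9], [4, 7]]  ->  [[-353, -639], [216, 391]]
... * rho(b) = [[1, 0], [2, 1]]  ->  [[-1631, -639], [998, 391]]
... * rho(a^-1) = [[-5, -9], [4, 7]]  ->  [[5599, 10206], [-3426, -6245]]
... * rho(b) = [[1, 0], [2, 1]]  ->  [[26011, 10206], [-15916, -6245]]
... * rho(a^-1) = [[-5, -9], [4, 7]]  ->  [[-89231, -162657], [54600, 99529]]
... * rho(a^-1) = [[-5, -9], [4, 7]]  ->  [[-204473, -335520], [125116, 205303]]
... * rho(b) = [[1, 0], [2, 1]]  ->  [[-875513, -335520], [535722, 205303]]
tr = -875513 + 205303 = -670210

-670210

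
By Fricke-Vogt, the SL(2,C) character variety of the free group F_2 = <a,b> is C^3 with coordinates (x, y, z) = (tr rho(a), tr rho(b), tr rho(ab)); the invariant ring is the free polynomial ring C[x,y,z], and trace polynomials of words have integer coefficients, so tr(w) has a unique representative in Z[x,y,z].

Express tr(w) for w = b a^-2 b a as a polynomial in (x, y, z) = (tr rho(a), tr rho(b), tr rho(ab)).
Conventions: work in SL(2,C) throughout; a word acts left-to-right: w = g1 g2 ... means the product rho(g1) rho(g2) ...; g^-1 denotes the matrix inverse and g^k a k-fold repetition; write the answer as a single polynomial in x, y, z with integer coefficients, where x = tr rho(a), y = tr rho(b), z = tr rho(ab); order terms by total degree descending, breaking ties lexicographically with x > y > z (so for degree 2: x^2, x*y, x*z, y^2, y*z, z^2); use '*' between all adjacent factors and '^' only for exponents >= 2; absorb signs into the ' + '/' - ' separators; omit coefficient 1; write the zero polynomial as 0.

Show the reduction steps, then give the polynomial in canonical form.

x^2*y*z - x^3 - x*z^2 - y*z + 3*x

tr(b a b) = tr(b) * tr(a b) - tr(a)   [square of b] = y*z - x
next, tr(b a b a) = tr(b a) * tr(b a) - tr(1)   [split at a repeated b] = z^2 - 2
next, tr(a^-1 b a b) = tr(b a b) * tr(a) - tr(b a b a)   [inverse elimination on a] = x*y*z - x^2 - z^2 + 2
tr(b a^-2 b a) = tr(a^-1 b a b) * tr(a) - tr(a^-1 b a b a)   [inverse elimination on a] = x^2*y*z - x^3 - x*z^2 - y*z + 3*x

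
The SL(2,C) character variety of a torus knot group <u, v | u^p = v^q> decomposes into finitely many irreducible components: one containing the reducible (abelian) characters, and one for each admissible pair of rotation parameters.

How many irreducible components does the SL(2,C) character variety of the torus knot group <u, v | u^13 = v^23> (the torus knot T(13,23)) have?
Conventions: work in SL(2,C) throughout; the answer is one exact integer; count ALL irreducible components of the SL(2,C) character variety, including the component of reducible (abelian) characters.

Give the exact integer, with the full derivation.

For T(13,23): irreducibility forces the central element u^13 = v^23 to one of +I, -I.
So on each irreducible component the traces are pinned: tr(u) = 2*cos(pi*alpha/13) with 1 <= alpha <= 12, tr(v) = 2*cos(pi*beta/23) with 1 <= beta <= 22.
Consistency of u^13 = (-1)^alpha I with v^23 = (-1)^beta I forces alpha = beta (mod 2).
Enumerate parity-matched pairs: 6*11 odd-odd plus 6*11 even-even gives 132.
Total: 132 irreducible-character components + 1 reducible (abelian) component = 133.

133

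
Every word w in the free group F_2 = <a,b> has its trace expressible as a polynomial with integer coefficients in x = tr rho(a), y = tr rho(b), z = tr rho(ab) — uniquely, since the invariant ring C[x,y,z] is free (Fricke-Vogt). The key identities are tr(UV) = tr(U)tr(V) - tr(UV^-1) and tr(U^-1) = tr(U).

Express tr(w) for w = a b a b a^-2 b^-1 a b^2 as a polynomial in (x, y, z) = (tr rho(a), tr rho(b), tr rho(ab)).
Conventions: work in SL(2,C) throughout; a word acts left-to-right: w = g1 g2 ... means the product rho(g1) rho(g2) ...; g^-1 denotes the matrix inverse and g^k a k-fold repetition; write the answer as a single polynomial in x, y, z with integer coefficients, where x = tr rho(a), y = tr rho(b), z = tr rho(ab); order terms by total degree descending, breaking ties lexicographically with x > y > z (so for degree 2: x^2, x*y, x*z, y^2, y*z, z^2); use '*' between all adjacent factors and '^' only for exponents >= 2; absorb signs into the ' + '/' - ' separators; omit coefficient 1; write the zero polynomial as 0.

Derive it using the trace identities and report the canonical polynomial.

-x^2*y^2*z^3 + 2*x^3*y*z^2 + x*y^3*z^2 + x*y*z^4 - x^4*z - x^2*z^3 - x^3*y - x*y^3 - 5*x*y*z^2 + 4*x^2*z + y^2*z + 3*x*y - z

reduce: tr(a b a b) = tr(b a)*tr(b a) - tr(1)  (split on b) = z^2 - 2
tr(a b a) = tr(a)*tr(b a) - tr(b)  (reduce the a square) = x*z - y
reduce: tr(b^2 a b a) = tr(b)*tr(a b a b) - tr(a b a)  (reduce the b square) = y*z^2 - x*z - y
tr(b a b) = tr(b)*tr(a b) - tr(a)  (reduce the b square) = y*z - x
so tr(b^2 a b) = tr(b)*tr(b a b) - tr(b a)  (reduce the b square) = y^2*z - x*y - z
so tr(a b^2 a b a) = tr(a)*tr(b^2 a b a) - tr(b^2 a b)  (reduce the a square) = x*y*z^2 - x^2*z - y^2*z + z
so tr(a b a b a b) = tr(a b a b)*tr(a b) - tr(b a)  (split on a) = z^3 - 3*z
tr(a b a b a) = tr(a)*tr(b a b a) - tr(b a b)  (reduce the a square) = x*z^2 - y*z - x
so tr(b^2 a b a b a) = tr(b)*tr(a b a b a b) - tr(a b a b a)  (reduce the b square) = y*z^3 - x*z^2 - 2*y*z + x
reduce: tr(b^2 a b a b) = tr(b)*tr(b a b a b) - tr(b a b a)  (reduce the b square) = y^2*z^2 - x*y*z - y^2 - z^2 + 2
so tr(a b^2 a b a b a) = tr(a)*tr(b^2 a b a b a) - tr(b^2 a b a b)  (reduce the a square) = x*y*z^3 - x^2*z^2 - y^2*z^2 - x*y*z + x^2 + y^2 + z^2 - 2
reduce: tr(a b a b a b a b) = tr(a b a b)*tr(a b a b) - tr(1)  (split on a) = z^4 - 4*z^2 + 2
so tr(a b a b a b a) = tr(a)*tr(b a b a b a) - tr(b a b a b)  (reduce the a square) = x*z^3 - y*z^2 - 2*x*z + y
tr(a b^2 a b a b a b) = tr(b)*tr(a b a b a b a b) - tr(a b a b a b a)  (reduce the b square) = y*z^4 - x*z^3 - 3*y*z^2 + 2*x*z + y
tr(b^-1 a b^2 a b a b a) = tr(a b^2 a b a b a)*tr(b) - tr(a b^2 a b a b a b)  (eliminate b^-1) = x*y^2*z^3 - x^2*y*z^2 - y^3*z^2 - y*z^4 - x*y^2*z + x*z^3 + x^2*y + y^3 + 4*y*z^2 - 2*x*z - 3*y
tr(a^-1 b^-1 a b^2 a b a b) = tr(b^-1 a b^2 a b a b)*tr(a) - tr(b^-1 a b^2 a b a b a)  (eliminate a^-1) = -x*y^2*z^3 + 2*x^2*y*z^2 + y^3*z^2 + y*z^4 - x^3*z - x*z^3 - x^2*y - y^3 - 4*y*z^2 + 3*x*z + 3*y
tr(a b a b a^-2 b^-1 a b^2) = tr(a^-1 b^-1 a b^2 a b a b)*tr(a) - tr(a^-1 b^-1 a b^2 a b a b a)  (eliminate a^-1) = -x^2*y^2*z^3 + 2*x^3*y*z^2 + x*y^3*z^2 + x*y*z^4 - x^4*z - x^2*z^3 - x^3*y - x*y^3 - 5*x*y*z^2 + 4*x^2*z + y^2*z + 3*x*y - z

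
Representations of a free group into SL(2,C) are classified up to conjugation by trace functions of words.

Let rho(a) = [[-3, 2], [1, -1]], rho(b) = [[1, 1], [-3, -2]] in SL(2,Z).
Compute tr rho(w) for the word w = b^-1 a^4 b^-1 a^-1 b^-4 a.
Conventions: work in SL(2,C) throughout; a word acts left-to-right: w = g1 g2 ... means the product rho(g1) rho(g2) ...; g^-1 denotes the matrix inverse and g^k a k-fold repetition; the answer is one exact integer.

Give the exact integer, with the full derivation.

39979

rho(b^-1) = [[-2, -1], [3, 1]]
... * rho(a) = [[-3, 2], [1, -1]]  ->  [[5, -3], [-8, 5]]
... * rho(a) = [[-3, 2], [1, -1]]  ->  [[-18, 13], [29, -21]]
... * rho(a) = [[-3, 2], [1, -1]]  ->  [[67, -49], [-108, 79]]
... * rho(a) = [[-3, 2], [1, -1]]  ->  [[-250, 183], [403, -295]]
... * rho(b^-1) = [[-2, -1], [3, 1]]  ->  [[1049, 433], [-1691, -698]]
... * rho(a^-1) = [[-1, -2], [-1, -3]]  ->  [[-1482, -3397], [2389, 5476]]
... * rho(b^-1) = [[-2, -1], [3, 1]]  ->  [[-7227, -1915], [11650, 3087]]
... * rho(b^-1) = [[-2, -1], [3, 1]]  ->  [[8709, 5312], [-14039, -8563]]
... * rho(b^-1) = [[-2, -1], [3, 1]]  ->  [[-1482, -3397], [2389, 5476]]
... * rho(b^-1) = [[-2, -1], [3, 1]]  ->  [[-7227, -1915], [11650, 3087]]
... * rho(a) = [[-3, 2], [1, -1]]  ->  [[19766, -12539], [-31863, 20213]]
tr = 19766 + 20213 = 39979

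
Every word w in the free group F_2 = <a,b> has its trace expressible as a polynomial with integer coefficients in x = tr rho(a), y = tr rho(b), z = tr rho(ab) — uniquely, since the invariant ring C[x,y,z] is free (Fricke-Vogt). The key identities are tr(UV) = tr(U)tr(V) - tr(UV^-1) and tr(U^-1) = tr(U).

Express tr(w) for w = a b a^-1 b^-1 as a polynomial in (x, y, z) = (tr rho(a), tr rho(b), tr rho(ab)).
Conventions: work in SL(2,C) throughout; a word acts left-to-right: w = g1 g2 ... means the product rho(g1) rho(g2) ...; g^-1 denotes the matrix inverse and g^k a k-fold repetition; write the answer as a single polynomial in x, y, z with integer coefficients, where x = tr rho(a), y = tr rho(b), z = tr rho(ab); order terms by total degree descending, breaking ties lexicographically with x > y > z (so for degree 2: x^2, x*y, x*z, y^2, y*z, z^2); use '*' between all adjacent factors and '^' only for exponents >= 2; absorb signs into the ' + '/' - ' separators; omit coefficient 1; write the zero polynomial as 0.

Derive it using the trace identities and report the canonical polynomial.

tr(a b a) = tr(a)*tr(b a) - tr(b)  (reduce the a square) = x*z - y
tr(a b a b) = tr(b a)*tr(b a) - tr(1)  (split on b) = z^2 - 2
tr(b^-1 a b a) = tr(a b a)*tr(b) - tr(a b a b)  (eliminate b^-1) = x*y*z - y^2 - z^2 + 2
tr(a b a^-1 b^-1) = tr(b^-1 a b)*tr(a) - tr(b^-1 a b a)  (eliminate a^-1) = -x*y*z + x^2 + y^2 + z^2 - 2

-x*y*z + x^2 + y^2 + z^2 - 2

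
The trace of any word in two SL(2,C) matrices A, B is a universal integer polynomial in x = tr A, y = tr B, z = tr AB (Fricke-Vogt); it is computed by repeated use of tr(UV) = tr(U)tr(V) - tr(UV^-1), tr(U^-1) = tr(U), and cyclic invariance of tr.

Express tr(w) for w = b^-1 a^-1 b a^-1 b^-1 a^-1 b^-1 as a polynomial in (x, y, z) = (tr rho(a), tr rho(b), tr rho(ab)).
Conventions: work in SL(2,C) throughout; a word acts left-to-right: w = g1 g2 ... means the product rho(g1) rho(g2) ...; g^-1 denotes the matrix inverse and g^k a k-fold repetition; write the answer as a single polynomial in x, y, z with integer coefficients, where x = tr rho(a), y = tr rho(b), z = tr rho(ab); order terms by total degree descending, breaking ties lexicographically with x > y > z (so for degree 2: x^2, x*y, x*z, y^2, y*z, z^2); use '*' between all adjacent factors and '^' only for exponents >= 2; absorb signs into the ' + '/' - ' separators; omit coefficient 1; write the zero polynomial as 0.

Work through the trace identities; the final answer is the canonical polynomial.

x*y^2*z^2 - x^2*y*z - y^3*z - y*z^3 + x*z^2 + 3*y*z - x

trace(b^-1) = trace(b) = y
trace(b^-1 a) = trace(a) trace(b) - trace(a b) = x*y - z
trace(a^-1 b^-1) = trace(b^-1) trace(a) - trace(b^-1 a) = z
trace(a^-1 b^-1 a^-1) = trace(a^-1 b^-1) trace(a) - trace(a^-1 b^-1 a) = x*z - y
trace(b a b) = trace(b) trace(a b) - trace(a) = y*z - x
trace(b a b a) = trace(b a) trace(b a) - trace(1)   [split at repeated b] = z^2 - 2
trace(a b a^-1 b) = trace(b a b) trace(a) - trace(b a b a) = x*y*z - x^2 - z^2 + 2
trace(b a^-1 b^-1 a) = trace(a b a^-1) trace(b) - trace(a b a^-1 b) = -x*y*z + x^2 + y^2 + z^2 - 2
trace(a^-1 b^-1 a^-1 b) = trace(b a^-1 b^-1) trace(a) - trace(b a^-1 b^-1 a) = x*y*z - y^2 - z^2 + 2
trace(a^-1 b^-1 a^-1 b^-1) = trace(a^-1 b^-1 a^-1) trace(b) - trace(a^-1 b^-1 a^-1 b) = z^2 - 2
trace(a^-1 b a b a^-1) = trace(a^-1 b a b) trace(a) - trace(a^-1 b a b a) = x^2*y*z - x^3 - x*z^2 - y*z + 3*x
trace(b^2 a b) = trace(b) trace(b a b) - trace(b a) = y^2*z - x*y - z
trace(b^2 a b a) = trace(b) trace(a b a b) - trace(a b a) = y*z^2 - x*z - y
trace(b a b a^-1 b) = trace(b^2 a b) trace(a) - trace(b^2 a b a) = x*y^2*z - x^2*y - y*z^2 + y
trace(b a b a b a) = trace(a b) trace(a b a b) - trace(a^-1 b^-1)   [split at repeated a] = z^3 - 3*z
trace(b a b a^-1 b a) = trace(b a b a b) trace(a) - trace(b a b a b a) = x*y*z^2 - x^2*z - z^3 - x*y + 3*z
trace(a^-1 b a b a^-1 b) = trace(b a b a^-1 b) trace(a) - trace(b a b a^-1 b a) = x^2*y^2*z - x^3*y - 2*x*y*z^2 + x^2*z + z^3 + 2*x*y - 3*z
trace(a b a^-1 b^-1 a^-1 b) = trace(a^-1 b a b a^-1) trace(b) - trace(a^-1 b a b a^-1 b) = x*y*z^2 - x^2*z - y^2*z - z^3 + x*y + 3*z
trace(b^-1 a b a^-1 b^-1 a^-1) = trace(a b a^-1 b^-1 a^-1) trace(b) - trace(a b a^-1 b^-1 a^-1 b) = -x*y*z^2 + x^2*z + y^2*z + z^3 - 3*z
trace(b a^-1 b^-1 a^-1 b^-2 a) = trace(b^-1 a b a^-1 b^-1 a^-1) trace(b) - trace(b^-1 a b a^-1 b^-1 a^-1 b) = -x*y^2*z^2 + x^2*y*z + y^3*z + y*z^3 - 3*y*z - x
trace(b^-1 a^-1 b a^-1 b^-1 a^-1 b^-1) = trace(b a^-1 b^-1 a^-1 b^-2) trace(a) - trace(b a^-1 b^-1 a^-1 b^-2 a) = x*y^2*z^2 - x^2*y*z - y^3*z - y*z^3 + x*z^2 + 3*y*z - x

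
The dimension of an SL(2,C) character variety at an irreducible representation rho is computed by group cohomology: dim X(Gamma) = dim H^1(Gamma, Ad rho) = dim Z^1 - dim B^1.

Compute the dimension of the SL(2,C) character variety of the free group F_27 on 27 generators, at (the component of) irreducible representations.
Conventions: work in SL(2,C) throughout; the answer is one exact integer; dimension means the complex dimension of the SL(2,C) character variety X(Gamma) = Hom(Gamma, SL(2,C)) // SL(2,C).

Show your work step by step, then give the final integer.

78

The free group F_27: 27 generators, no relators.
A cocycle picks one sl_2 vector per generator freely, giving dim Z^1 = 3*27 = 81.
At an irreducible rho the centralizer of the image in sl_2 is 0, so the coboundary map sl_2 -> Z^1 is injective: dim B^1 = 3.
dim H^1 = 81 - 3 = 78, which is dim X.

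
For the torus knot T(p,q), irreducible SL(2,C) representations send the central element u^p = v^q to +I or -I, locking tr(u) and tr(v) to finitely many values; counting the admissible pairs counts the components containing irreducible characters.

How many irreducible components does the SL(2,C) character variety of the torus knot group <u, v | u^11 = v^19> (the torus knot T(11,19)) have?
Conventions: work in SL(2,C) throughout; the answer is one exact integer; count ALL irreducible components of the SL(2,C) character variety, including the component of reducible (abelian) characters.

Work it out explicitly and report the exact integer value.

91

Gamma = < u, v | u^11 = v^19 > (torus knot T(11,19)); the central element u^11 = v^19 acts as +I or -I in any irreducible SL(2,C) representation.
On an irreducible component, tr(u) is locked at 2*cos(pi*alpha/11) for some alpha in 1..10, and tr(v) at 2*cos(pi*beta/19) for some beta in 1..18.
The two central values (-1)^alpha I and (-1)^beta I must be the same matrix, so alpha and beta share a parity.
Enumerate parity-matched pairs: 5*9 odd-odd plus 5*9 even-even gives 90.
That is 90 components of irreducible characters, and with the reducible (abelian) component the total is 91.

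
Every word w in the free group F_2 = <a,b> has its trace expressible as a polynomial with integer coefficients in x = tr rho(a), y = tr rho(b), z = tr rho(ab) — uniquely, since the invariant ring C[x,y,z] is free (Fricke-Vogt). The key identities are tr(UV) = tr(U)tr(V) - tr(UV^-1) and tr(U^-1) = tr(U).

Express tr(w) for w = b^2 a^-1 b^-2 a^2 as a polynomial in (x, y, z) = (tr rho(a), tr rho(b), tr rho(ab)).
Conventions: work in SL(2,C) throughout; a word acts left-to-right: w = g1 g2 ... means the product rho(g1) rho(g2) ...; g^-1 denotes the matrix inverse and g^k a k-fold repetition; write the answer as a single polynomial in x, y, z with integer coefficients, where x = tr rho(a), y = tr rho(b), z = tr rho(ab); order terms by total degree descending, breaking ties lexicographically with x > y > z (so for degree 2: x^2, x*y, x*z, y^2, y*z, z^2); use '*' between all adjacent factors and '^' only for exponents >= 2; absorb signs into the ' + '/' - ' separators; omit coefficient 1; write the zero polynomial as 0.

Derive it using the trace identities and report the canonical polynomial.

trace(a^2) = trace(a) trace(a) - trace(1)  (reduce the a square) = x^2 - 2
trace(a b a) = trace(a) trace(b a) - trace(b)  (reduce the a square) = x*z - y
trace(a^3 b) = trace(a) trace(a b a) - trace(a b)  (reduce the a square) = x^2*z - x*y - z
trace(a^3) = trace(a) trace(a^2) - trace(a)  (reduce the a square) = x^3 - 3*x
trace(a^2 b^2 a) = trace(b) trace(a^3 b) - trace(a^3)  (reduce the b square) = x^2*y*z - x^3 - x*y^2 - y*z + 3*x
trace(a b a b) = trace(b a) trace(b a) - trace(1)  (split on b) = z^2 - 2
trace(b^2 a b a) = trace(b) trace(a b a b) - trace(a b a)  (reduce the b square) = y*z^2 - x*z - y
trace(b a b) = trace(b) trace(a b) - trace(a)  (reduce the b square) = y*z - x
trace(b^2 a b) = trace(b) trace(b a b) - trace(b a)  (reduce the b square) = y^2*z - x*y - z
trace(a^2 b^2 a b) = trace(a) trace(b^2 a b a) - trace(b^2 a b)  (reduce the a square) = x*y*z^2 - x^2*z - y^2*z + z
trace(b^-1 a^2 b^2 a) = trace(a^2 b^2 a) trace(b) - trace(a^2 b^2 a b)  (eliminate b^-1) = x^2*y^2*z - x^3*y - x*y^3 - x*y*z^2 + x^2*z + 3*x*y - z
trace(b^-2 a^2 b^2 a) = trace(b^-1 a^2 b^2 a) trace(b) - trace(b^-1 a^2 b^2 a b)  (eliminate b^-1) = x^2*y^3*z - x^3*y^2 - x*y^4 - x*y^2*z^2 + x^3 + 4*x*y^2 - 3*x
trace(b^2 a^-1 b^-2 a^2) = trace(b^-2 a^2 b^2) trace(a) - trace(b^-2 a^2 b^2 a)  (eliminate a^-1) = -x^2*y^3*z + x^3*y^2 + x*y^4 + x*y^2*z^2 - 4*x*y^2 + x

-x^2*y^3*z + x^3*y^2 + x*y^4 + x*y^2*z^2 - 4*x*y^2 + x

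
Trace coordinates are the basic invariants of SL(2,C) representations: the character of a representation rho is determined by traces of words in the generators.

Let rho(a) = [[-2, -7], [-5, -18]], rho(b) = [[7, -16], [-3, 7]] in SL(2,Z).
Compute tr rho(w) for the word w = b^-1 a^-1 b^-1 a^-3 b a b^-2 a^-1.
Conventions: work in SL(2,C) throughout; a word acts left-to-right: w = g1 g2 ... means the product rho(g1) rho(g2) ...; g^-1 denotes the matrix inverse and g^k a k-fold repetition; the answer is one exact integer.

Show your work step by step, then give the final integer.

rho(b^-1) = [[7, 16], [3, 7]]
... * rho(a^-1) = [[-18, 7], [5, -2]]  ->  [[-46, 17], [-19, 7]]
... * rho(b^-1) = [[7, 16], [3, 7]]  ->  [[-271, -617], [-112, -255]]
... * rho(a^-1) = [[-18, 7], [5, -2]]  ->  [[1793, -663], [741, -274]]
... * rho(a^-1) = [[-18, 7], [5, -2]]  ->  [[-35589, 13877], [-14708, 5735]]
... * rho(a^-1) = [[-18, 7], [5, -2]]  ->  [[709987, -276877], [293419, -114426]]
... * rho(b) = [[7, -16], [-3, 7]]  ->  [[5800540, -13297931], [2397211, -5495686]]
... * rho(a) = [[-2, -7], [-5, -18]]  ->  [[54888575, 198758978], [22684008, 82141871]]
... * rho(b^-1) = [[7, 16], [3, 7]]  ->  [[980496959, 2269530046], [405213669, 937937225]]
... * rho(b^-1) = [[7, 16], [3, 7]]  ->  [[13672068851, 31574661666], [5650307358, 13048979279]]
... * rho(a^-1) = [[-18, 7], [5, -2]]  ->  [[-88223930988, 32555158625], [-36460636049, 13454192948]]
tr = -88223930988 + 13454192948 = -74769738040

-74769738040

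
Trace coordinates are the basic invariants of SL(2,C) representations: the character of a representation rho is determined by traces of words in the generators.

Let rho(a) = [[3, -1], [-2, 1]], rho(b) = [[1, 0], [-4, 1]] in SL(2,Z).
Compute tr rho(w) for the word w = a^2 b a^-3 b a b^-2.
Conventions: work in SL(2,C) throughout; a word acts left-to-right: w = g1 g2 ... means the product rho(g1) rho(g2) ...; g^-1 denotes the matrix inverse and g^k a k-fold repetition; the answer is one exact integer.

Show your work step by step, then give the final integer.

4626

rho(a) = [[3, -1], [-2, 1]]
... * rho(a) = [[3, -1], [-2, 1]]  ->  [[11, -4], [-8, 3]]
... * rho(b) = [[1, 0], [-4, 1]]  ->  [[27, -4], [-20, 3]]
... * rho(a^-1) = [[1, 1], [2, 3]]  ->  [[19, 15], [-14, -11]]
... * rho(a^-1) = [[1, 1], [2, 3]]  ->  [[49, 64], [-36, -47]]
... * rho(a^-1) = [[1, 1], [2, 3]]  ->  [[177, 241], [-130, -177]]
... * rho(b) = [[1, 0], [-4, 1]]  ->  [[-787, 241], [578, -177]]
... * rho(a) = [[3, -1], [-2, 1]]  ->  [[-2843, 1028], [2088, -755]]
... * rho(b^-1) = [[1, 0], [4, 1]]  ->  [[1269, 1028], [-932, -755]]
... * rho(b^-1) = [[1, 0], [4, 1]]  ->  [[5381, 1028], [-3952, -755]]
tr = 5381 + -755 = 4626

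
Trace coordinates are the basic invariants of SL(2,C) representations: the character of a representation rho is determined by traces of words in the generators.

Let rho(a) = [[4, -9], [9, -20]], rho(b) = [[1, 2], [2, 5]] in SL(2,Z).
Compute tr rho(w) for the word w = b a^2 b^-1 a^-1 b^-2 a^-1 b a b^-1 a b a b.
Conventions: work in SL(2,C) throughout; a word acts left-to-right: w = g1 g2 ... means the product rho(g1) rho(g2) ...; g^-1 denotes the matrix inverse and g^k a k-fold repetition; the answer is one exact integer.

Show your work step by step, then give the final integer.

rho(b) = [[1, 2], [2, 5]]
... * rho(a) = [[4, -9], [9, -20]]  ->  [[22, -49], [53, -118]]
... * rho(a) = [[4, -9], [9, -20]]  ->  [[-353, 782], [-850, 1883]]
... * rho(b^-1) = [[5, -2], [-2, 1]]  ->  [[-3329, 1488], [-8016, 3583]]
... * rho(a^-1) = [[-20, 9], [-9, 4]]  ->  [[53188, -24009], [128073, -57812]]
... * rho(b^-1) = [[5, -2], [-2, 1]]  ->  [[313958, -130385], [755989, -313958]]
... * rho(b^-1) = [[5, -2], [-2, 1]]  ->  [[1830560, -758301], [4407861, -1825936]]
... * rho(a^-1) = [[-20, 9], [-9, 4]]  ->  [[-29786491, 13441836], [-71723796, 32367005]]
... * rho(b) = [[1, 2], [2, 5]]  ->  [[-2902819, 7636198], [-6989786, 18387433]]
... * rho(a) = [[4, -9], [9, -20]]  ->  [[57114506, -126598589], [137527753, -304840586]]
... * rho(b^-1) = [[5, -2], [-2, 1]]  ->  [[538769708, -240827601], [1297319937, -579896092]]
... * rho(a) = [[4, -9], [9, -20]]  ->  [[-12369577, -32375352], [-29785080, -77957593]]
... * rho(b) = [[1, 2], [2, 5]]  ->  [[-77120281, -186615914], [-185700266, -449358125]]
... * rho(a) = [[4, -9], [9, -20]]  ->  [[-1988024350, 4426400809], [-4787024189, 10658464894]]
... * rho(b) = [[1, 2], [2, 5]]  ->  [[6864777268, 18155955345], [16529905599, 43718276092]]
tr = 6864777268 + 43718276092 = 50583053360

50583053360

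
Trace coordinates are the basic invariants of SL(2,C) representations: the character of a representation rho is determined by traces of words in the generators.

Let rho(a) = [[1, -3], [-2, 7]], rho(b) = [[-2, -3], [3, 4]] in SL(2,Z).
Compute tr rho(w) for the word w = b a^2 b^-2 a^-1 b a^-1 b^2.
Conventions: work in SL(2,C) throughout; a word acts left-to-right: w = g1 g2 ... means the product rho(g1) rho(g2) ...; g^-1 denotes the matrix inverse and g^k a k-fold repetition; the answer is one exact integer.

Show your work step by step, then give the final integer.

rho(b) = [[-2, -3], [3, 4]]
... * rho(a) = [[1, -3], [-2, 7]]  ->  [[4, -15], [-5, 19]]
... * rho(a) = [[1, -3], [-2, 7]]  ->  [[34, -117], [-43, 148]]
... * rho(b^-1) = [[4, 3], [-3, -2]]  ->  [[487, 336], [-616, -425]]
... * rho(b^-1) = [[4, 3], [-3, -2]]  ->  [[940, 789], [-1189, -998]]
... * rho(a^-1) = [[7, 3], [2, 1]]  ->  [[8158, 3609], [-10319, -4565]]
... * rho(b) = [[-2, -3], [3, 4]]  ->  [[-5489, -10038], [6943, 12697]]
... * rho(a^-1) = [[7, 3], [2, 1]]  ->  [[-58499, -26505], [73995, 33526]]
... * rho(b) = [[-2, -3], [3, 4]]  ->  [[37483, 69477], [-47412, -87881]]
... * rho(b) = [[-2, -3], [3, 4]]  ->  [[133465, 165459], [-168819, -209288]]
tr = 133465 + -209288 = -75823

-75823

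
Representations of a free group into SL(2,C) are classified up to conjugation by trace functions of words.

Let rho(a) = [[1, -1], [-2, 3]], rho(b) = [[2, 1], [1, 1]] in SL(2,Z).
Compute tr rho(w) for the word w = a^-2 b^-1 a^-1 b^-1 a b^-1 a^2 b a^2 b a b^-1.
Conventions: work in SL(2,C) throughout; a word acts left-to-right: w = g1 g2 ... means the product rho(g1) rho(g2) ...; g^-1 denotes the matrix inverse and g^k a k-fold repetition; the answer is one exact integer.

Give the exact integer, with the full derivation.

rho(a^-1) = [[3, 1], [2, 1]]
... * rho(a^-1) = [[3, 1], [2, 1]]  ->  [[11, 4], [8, 3]]
... * rho(b^-1) = [[1, -1], [-1, 2]]  ->  [[7, -3], [5, -2]]
... * rho(a^-1) = [[3, 1], [2, 1]]  ->  [[15, 4], [11, 3]]
... * rho(b^-1) = [[1, -1], [-1, 2]]  ->  [[11, -7], [8, -5]]
... * rho(a) = [[1, -1], [-2, 3]]  ->  [[25, -32], [18, -23]]
... * rho(b^-1) = [[1, -1], [-1, 2]]  ->  [[57, -89], [41, -64]]
... * rho(a) = [[1, -1], [-2, 3]]  ->  [[235, -324], [169, -233]]
... * rho(a) = [[1, -1], [-2, 3]]  ->  [[883, -1207], [635, -868]]
... * rho(b) = [[2, 1], [1, 1]]  ->  [[559, -324], [402, -233]]
... * rho(a) = [[1, -1], [-2, 3]]  ->  [[1207, -1531], [868, -1101]]
... * rho(a) = [[1, -1], [-2, 3]]  ->  [[4269, -5800], [3070, -4171]]
... * rho(b) = [[2, 1], [1, 1]]  ->  [[2738, -1531], [1969, -1101]]
... * rho(a) = [[1, -1], [-2, 3]]  ->  [[5800, -7331], [4171, -5272]]
... * rho(b^-1) = [[1, -1], [-1, 2]]  ->  [[13131, -20462], [9443, -14715]]
tr = 13131 + -14715 = -1584

-1584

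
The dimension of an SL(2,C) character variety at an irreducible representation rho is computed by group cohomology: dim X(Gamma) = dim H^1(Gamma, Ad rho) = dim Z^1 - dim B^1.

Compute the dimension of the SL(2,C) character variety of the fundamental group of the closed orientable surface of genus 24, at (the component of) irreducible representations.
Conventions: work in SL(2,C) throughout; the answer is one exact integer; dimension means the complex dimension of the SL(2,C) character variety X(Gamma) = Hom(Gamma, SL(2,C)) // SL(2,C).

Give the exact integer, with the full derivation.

pi_1 of the closed genus-24 surface has 48 generators bound by the single product-of-commutators relator.
A cocycle assigns one sl_2 vector per generator subject to the relator condition d_2(z) = 0: dim of the unconstrained space is 3*2g = 144.
H^2 = coker(d_2) is dual to H^0 = 0 at irreducible rho (Poincare duality), so d_2 is onto: dim Z^1 = 141.
As always at irreducible rho, dim B^1 = 3.
Hence dim X = 141 - 3 = 138.

138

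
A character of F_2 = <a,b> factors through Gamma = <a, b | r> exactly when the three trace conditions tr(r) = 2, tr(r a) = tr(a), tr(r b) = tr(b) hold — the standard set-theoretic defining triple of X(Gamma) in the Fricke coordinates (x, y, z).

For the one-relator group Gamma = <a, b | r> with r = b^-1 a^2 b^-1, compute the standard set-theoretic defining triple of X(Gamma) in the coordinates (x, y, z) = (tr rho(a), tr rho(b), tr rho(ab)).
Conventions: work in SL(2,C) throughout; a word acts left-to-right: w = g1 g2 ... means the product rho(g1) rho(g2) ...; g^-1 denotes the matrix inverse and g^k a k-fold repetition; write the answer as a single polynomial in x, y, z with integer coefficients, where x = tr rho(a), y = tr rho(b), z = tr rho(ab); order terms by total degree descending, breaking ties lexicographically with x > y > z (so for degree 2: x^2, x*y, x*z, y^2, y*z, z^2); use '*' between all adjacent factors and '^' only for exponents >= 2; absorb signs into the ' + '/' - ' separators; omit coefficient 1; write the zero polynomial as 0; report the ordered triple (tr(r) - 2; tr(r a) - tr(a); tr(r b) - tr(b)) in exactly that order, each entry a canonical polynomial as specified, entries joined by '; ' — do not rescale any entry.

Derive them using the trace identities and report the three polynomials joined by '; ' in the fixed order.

x^2*y^2 - x*y*z - x^2 - y^2; x^3*y^2 - 2*x^2*y*z - x*y^2 + x*z^2 + y*z - 2*x; x^2*y - x*z - 2*y

trace(a^2) = trace(a) trace(a) - trace(1) = x^2 - 2
trace(a^2 b) = trace(a) trace(b a) - trace(b) = x*z - y
trace(b^-1 a^2) = trace(a^2) trace(b) - trace(a^2 b) = x^2*y - x*z - y
trace(b^-1 a^2 b^-1) = trace(b^-1 a^2) trace(b) - trace(b^-1 a^2 b) = x^2*y^2 - x*y*z - x^2 - y^2 + 2
trace(a^3) = trace(a) trace(a^2) - trace(a) = x^3 - 3*x
trace(a^3 b) = trace(a) trace(b a^2) - trace(b a) = x^2*z - x*y - z
trace(a b^-1 a^2) = trace(a^3) trace(b) - trace(a^3 b) = x^3*y - x^2*z - 2*x*y + z
trace(b a b a) = trace(b a) trace(b a) - trace(1)   [split at repeated b] = z^2 - 2
trace(b a b) = trace(b) trace(a b) - trace(a) = y*z - x
trace(a^2 b a b) = trace(a) trace(b a b a) - trace(b a b) = x*z^2 - y*z - x
trace(a b^-1 a^2 b) = trace(a^2 b a) trace(b) - trace(a^2 b a b) = x^2*y*z - x*y^2 - x*z^2 + x
trace(b^-1 a^2 b^-1 a) = trace(a b^-1 a^2) trace(b) - trace(a b^-1 a^2 b) = x^3*y^2 - 2*x^2*y*z - x*y^2 + x*z^2 + y*z - x
assemble the triple (trace(r) - 2; trace(r a) - x; trace(r b) - y)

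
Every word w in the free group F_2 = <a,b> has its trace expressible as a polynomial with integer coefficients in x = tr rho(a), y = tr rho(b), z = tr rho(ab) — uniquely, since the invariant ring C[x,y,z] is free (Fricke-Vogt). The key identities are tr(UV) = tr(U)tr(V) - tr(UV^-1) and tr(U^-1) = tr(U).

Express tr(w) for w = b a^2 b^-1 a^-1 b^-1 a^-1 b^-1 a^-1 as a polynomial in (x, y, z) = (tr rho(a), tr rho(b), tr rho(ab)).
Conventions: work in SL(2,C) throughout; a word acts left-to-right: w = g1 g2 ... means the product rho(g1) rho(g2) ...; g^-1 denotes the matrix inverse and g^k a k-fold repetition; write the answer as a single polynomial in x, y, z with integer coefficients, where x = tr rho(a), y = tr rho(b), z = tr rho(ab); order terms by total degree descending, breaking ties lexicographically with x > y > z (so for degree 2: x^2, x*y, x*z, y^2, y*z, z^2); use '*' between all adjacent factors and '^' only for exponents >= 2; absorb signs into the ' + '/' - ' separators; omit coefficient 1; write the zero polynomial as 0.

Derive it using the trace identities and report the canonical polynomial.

reduce: trace(a^-1 b) = trace(b)*trace(a) - trace(b a)   [inverse elimination on a] = x*y - z
reduce: trace(b a b) = trace(b)*trace(a b) - trace(a)   [square of b] = y*z - x
so trace(b a b a) = trace(a b)*trace(a b) - trace(1)   [split at a repeated a] = z^2 - 2
trace(a^-1 b a b) = trace(b a b)*trace(a) - trace(b a b a)   [inverse elimination on a] = x*y*z - x^2 - z^2 + 2
trace(a^-2 b a b) = trace(a^-1 b a b)*trace(a) - trace(a^-1 b a b a)   [inverse elimination on a] = x^2*y*z - x^3 - x*z^2 - y*z + 3*x
trace(a^-1 b a b^-1 a^-1) = trace(a^-2 b a)*trace(b) - trace(a^-2 b a b)   [inverse elimination on b] = -x^2*y*z + x^3 + x*y^2 + x*z^2 - 3*x
so trace(b^2) = trace(b)*trace(b) - trace(1)   [square of b] = y^2 - 2
trace(b a^-1 b) = trace(b^2)*trace(a) - trace(b^2 a)   [inverse elimination on a] = x*y^2 - y*z - x
so trace(b a b^2) = trace(b)*trace(b a b) - trace(b a)   [square of b] = y^2*z - x*y - z
trace(a b a) = trace(a)*trace(b a) - trace(b)   [square of a] = x*z - y
trace(b a b^2 a) = trace(b)*trace(a b a b) - trace(a b a)   [square of b] = y*z^2 - x*z - y
trace(b a^-1 b a b) = trace(b a b^2)*trace(a) - trace(b a b^2 a)   [inverse elimination on a] = x*y^2*z - x^2*y - y*z^2 + y
trace(b a b a b a) = trace(a b)*trace(a b a b) - trace(a^-1 b^-1)   [split at a repeated a] = z^3 - 3*z
trace(b a^-1 b a b a) = trace(b a b a b)*trace(a) - trace(b a b a b a)   [inverse elimination on a] = x*y*z^2 - x^2*z - z^3 - x*y + 3*z
trace(a^-1 b a^-1 b a b) = trace(b a^-1 b a b)*trace(a) - trace(b a^-1 b a b a)   [inverse elimination on a] = x^2*y^2*z - x^3*y - 2*x*y*z^2 + x^2*z + z^3 + 2*x*y - 3*z
trace(a^-1 b a b^-1 a^-1 b) = trace(a^-1 b a^-1 b a)*trace(b) - trace(a^-1 b a^-1 b a b)   [inverse elimination on b] = -x^2*y^2*z + x^3*y + x*y^3 + 2*x*y*z^2 - x^2*z - y^2*z - z^3 - 3*x*y + 3*z
so trace(b^-1 a^-1 b^-1 a^-1 b a) = trace(a^-1 b a b^-1 a^-1)*trace(b) - trace(a^-1 b a b^-1 a^-1 b)   [inverse elimination on b] = -x*y*z^2 + x^2*z + y^2*z + z^3 - 3*z
so trace(b^-1 a b a) = trace(a b a)*trace(b) - trace(a b a b)   [inverse elimination on b] = x*y*z - y^2 - z^2 + 2
so trace(a b a^-1 b^-1) = trace(b^-1 a b)*trace(a) - trace(b^-1 a b a)   [inverse elimination on a] = -x*y*z + x^2 + y^2 + z^2 - 2
trace(a b a^2) = trace(a)*trace(b a^2) - trace(b a)   [square of a] = x^2*z - x*y - z
trace(b a^2 b a) = trace(a)*trace(b a b a) - trace(b a b)   [square of a] = x*z^2 - y*z - x
trace(a^2) = trace(a)*trace(a) - trace(1)   [square of a] = x^2 - 2
so trace(b a^2 b) = trace(b)*trace(a^2 b) - trace(a^2)   [square of b] = x*y*z - x^2 - y^2 + 2
reduce: trace(a b a^2 b a) = trace(a)*trace(b a^2 b a) - trace(b a^2 b)   [square of a] = x^2*z^2 - 2*x*y*z + y^2 - 2
so trace(b a b a^2 b a) = trace(a)*trace(b a b a b a) - trace(b a b a b)   [square of a] = x*z^3 - y*z^2 - 2*x*z + y
trace(b a b a^2 b) = trace(b)*trace(a b a^2 b) - trace(a b a^2)   [square of b] = x*y*z^2 - x^2*z - y^2*z + z
so trace(a b a^2 b a b a) = trace(a)*trace(b a b a^2 b a) - trace(b a b a^2 b)   [square of a] = x^2*z^3 - 2*x*y*z^2 - x^2*z + y^2*z + x*y - z
reduce: trace(b a b a b a b a) = trace(a b)*trace(a b a b a b) - trace(a^-1 b^-1 a^-1 b^-1)   [split at a repeated a] = z^4 - 4*z^2 + 2
trace(b a b a b a b) = trace(b)*trace(a b a b a b) - trace(a b a b a)   [square of b] = y*z^3 - x*z^2 - 2*y*z + x
so trace(a b a^2 b a b a b) = trace(a)*trace(b a b a b a b a) - trace(b a b a b a b)   [square of a] = x*z^4 - y*z^3 - 3*x*z^2 + 2*y*z + x
reduce: trace(b^-1 a b a^2 b a b a) = trace(a b a^2 b a b a)*trace(b) - trace(a b a^2 b a b a b)   [inverse elimination on b] = x^2*y*z^3 - 2*x*y^2*z^2 - x*z^4 - x^2*y*z + y^3*z + y*z^3 + x*y^2 + 3*x*z^2 - 3*y*z - x
trace(a^-1 b^-1 a b a^2 b a b) = trace(b^-1 a b a^2 b a b)*trace(a) - trace(b^-1 a b a^2 b a b a)   [inverse elimination on a] = -x^2*y*z^3 + x^3*z^2 + 2*x*y^2*z^2 + x*z^4 - x^2*y*z - y^3*z - y*z^3 - 3*x*z^2 + 3*y*z - x
so trace(b^-1 a^-1 b^-1 a b a^2 b a) = trace(a^-1 b^-1 a b a^2 b a)*trace(b) - trace(a^-1 b^-1 a b a^2 b a b)   [inverse elimination on b] = x^2*y*z^3 - x^3*z^2 - 2*x*y^2*z^2 - x*z^4 + 2*x^2*y*z + y^3*z + y*z^3 - x*y^2 + 3*x*z^2 - 4*y*z + x
reduce: trace(b a^2 b a^-1 b^-1 a^-1 b^-1 a) = trace(b^-1 a^-1 b^-1 a b a^2 b)*trace(a) - trace(b^-1 a^-1 b^-1 a b a^2 b a)   [inverse elimination on a] = -x^2*y*z^3 + x^3*z^2 + 2*x*y^2*z^2 + x*z^4 - x^2*y*z - y^3*z - y*z^3 - 4*x*z^2 + 4*y*z + x
reduce: trace(a^-1 b^-1 a^-1 b^-1 a^-1 b a^2 b) = trace(b a^2 b a^-1 b^-1 a^-1 b^-1)*trace(a) - trace(b a^2 b a^-1 b^-1 a^-1 b^-1 a)   [inverse elimination on a] = x^2*y*z^3 - x^3*z^2 - 2*x*y^2*z^2 - x*z^4 + y^3*z + y*z^3 + x^3 + x*y^2 + 5*x*z^2 - 4*y*z - 3*x
so trace(b a^2 b^-1 a^-1 b^-1 a^-1 b^-1 a^-1) = trace(a^-1 b^-1 a^-1 b^-1 a^-1 b a^2)*trace(b) - trace(a^-1 b^-1 a^-1 b^-1 a^-1 b a^2 b)   [inverse elimination on b] = -x^2*y*z^3 + x^3*z^2 + x*y^2*z^2 + x*z^4 + x^2*y*z - x^3 - x*y^2 - 5*x*z^2 + y*z + 3*x

-x^2*y*z^3 + x^3*z^2 + x*y^2*z^2 + x*z^4 + x^2*y*z - x^3 - x*y^2 - 5*x*z^2 + y*z + 3*x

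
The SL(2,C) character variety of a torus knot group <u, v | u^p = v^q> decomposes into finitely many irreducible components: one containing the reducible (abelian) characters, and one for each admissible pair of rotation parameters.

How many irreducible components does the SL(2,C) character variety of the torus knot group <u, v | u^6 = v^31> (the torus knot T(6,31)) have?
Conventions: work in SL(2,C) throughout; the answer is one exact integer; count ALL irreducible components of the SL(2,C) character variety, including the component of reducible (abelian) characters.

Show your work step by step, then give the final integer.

76

Gamma = < u, v | u^6 = v^31 > (torus knot T(6,31)); the central element u^6 = v^31 acts as +I or -I in any irreducible SL(2,C) representation.
So on each irreducible component the traces are pinned: tr(u) = 2*cos(pi*alpha/6) with 1 <= alpha <= 5, tr(v) = 2*cos(pi*beta/31) with 1 <= beta <= 30.
Consistency of u^6 = (-1)^alpha I with v^31 = (-1)^beta I forces alpha = beta (mod 2).
count pairs: odd alpha (3 choices) x odd beta (15), plus even alpha (2) x even beta (15): 3*15 + 2*15 = 75.
components with irreducible characters: 75; plus the single component of reducible (abelian) characters: total 76.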